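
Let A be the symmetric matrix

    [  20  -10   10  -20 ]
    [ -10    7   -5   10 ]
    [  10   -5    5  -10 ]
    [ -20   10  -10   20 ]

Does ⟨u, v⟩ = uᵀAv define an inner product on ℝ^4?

no

Row-reducing A symmetrically gives the diagonal entries 20, 2, 0, 0.
So there are 2 positive, 2 zero pivots.
Hence Q is positive semidefinite.
⟨·,·⟩ is an inner product exactly when A is positive definite.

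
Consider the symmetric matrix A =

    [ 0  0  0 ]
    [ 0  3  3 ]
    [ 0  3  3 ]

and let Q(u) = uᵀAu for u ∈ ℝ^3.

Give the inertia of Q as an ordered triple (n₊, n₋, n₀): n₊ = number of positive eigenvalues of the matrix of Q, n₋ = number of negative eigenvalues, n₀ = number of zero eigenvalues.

(1, 0, 2)

Congruent diagonalization of A (simultaneous row and column reduction) yields pivots 0, 3, 0.
That gives 1 positive, 2 zero pivots.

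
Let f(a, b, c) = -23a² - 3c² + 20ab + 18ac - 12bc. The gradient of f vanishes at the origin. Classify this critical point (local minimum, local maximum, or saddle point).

saddle point

The Hessian at the origin is H = [[-46, 20, 18], [20, 0, -12], [18, -12, -6]].
Row-reducing H symmetrically gives the diagonal entries -46, 200/23, -24/25.
So there are 1 positive, 2 negative pivots.
H is indefinite, so the origin is a saddle point.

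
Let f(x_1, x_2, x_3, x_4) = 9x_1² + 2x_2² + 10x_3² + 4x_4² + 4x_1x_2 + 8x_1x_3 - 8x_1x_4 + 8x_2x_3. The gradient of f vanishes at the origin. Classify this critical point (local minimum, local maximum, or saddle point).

local minimum

The Hessian at the origin is H = [[18, 4, 8, -8], [4, 4, 8, 0], [8, 8, 20, 0], [-8, 0, 0, 8]].
Applying the same elementary operations to the rows and columns of H produces a congruent diagonal matrix with entries 18, 28/9, 4, 24/7.
That gives 4 positive pivots.
H is positive definite, so the origin is a strict local minimum.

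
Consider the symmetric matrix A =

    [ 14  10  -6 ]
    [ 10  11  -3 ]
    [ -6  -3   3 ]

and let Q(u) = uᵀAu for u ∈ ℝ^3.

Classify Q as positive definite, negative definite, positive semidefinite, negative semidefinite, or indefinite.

positive semidefinite

Applying the same elementary operations to the rows and columns of A produces a congruent diagonal matrix with entries 14, 27/7, 0.
Counting signs: 2 positive, 1 zero.
Hence Q is positive semidefinite.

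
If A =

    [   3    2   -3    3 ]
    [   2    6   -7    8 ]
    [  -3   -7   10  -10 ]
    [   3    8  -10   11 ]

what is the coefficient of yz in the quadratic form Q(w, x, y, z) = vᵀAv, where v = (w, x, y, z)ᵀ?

-20

The coefficient of yz is A[3,4] + A[4,3] = 2·(-10) = -20.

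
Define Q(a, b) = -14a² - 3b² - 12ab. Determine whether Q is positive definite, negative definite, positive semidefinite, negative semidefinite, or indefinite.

negative definite

The symmetric matrix of Q is [[-14, -6], [-6, -3]].
For the 2×2 matrix [[-14, -6], [-6, -3]]: det = -14·-3 − (-6)² = 6, trace = -17.
det > 0 so both eigenvalues share the sign of the trace; trace = -17 < 0 ⇒ both negative.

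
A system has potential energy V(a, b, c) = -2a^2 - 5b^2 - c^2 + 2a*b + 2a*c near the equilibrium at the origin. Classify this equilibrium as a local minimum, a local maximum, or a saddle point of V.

local maximum

The Hessian at the origin is H = [[-4, 2, 2], [2, -10, 0], [2, 0, -2]].
Congruent diagonalization of H (simultaneous row and column reduction) yields pivots -4, -9, -8/9.
So there are 3 negative pivots.
H is negative definite, so the origin is a strict local maximum.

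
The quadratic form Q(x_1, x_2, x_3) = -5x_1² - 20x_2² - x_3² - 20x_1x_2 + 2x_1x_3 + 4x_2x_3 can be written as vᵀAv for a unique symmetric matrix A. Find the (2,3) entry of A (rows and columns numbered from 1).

The coefficient of x_2·x_3 in Q is 4. For a symmetric A this equals A[2,3] + A[3,2] = 2·A[2,3].
So A[2,3] = 4/2 = 2.

2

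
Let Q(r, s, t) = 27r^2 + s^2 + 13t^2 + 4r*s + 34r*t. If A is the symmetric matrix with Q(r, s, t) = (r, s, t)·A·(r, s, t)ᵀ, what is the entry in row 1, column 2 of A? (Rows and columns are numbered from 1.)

2

The coefficient of r·s in Q is 4. For a symmetric A this equals A[1,2] + A[2,1] = 2·A[1,2].
So A[1,2] = 4/2 = 2.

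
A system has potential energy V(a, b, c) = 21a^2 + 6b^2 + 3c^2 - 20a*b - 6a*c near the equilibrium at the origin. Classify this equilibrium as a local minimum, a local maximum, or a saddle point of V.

The Hessian at the origin is H = [[42, -20, -6], [-20, 12, 0], [-6, 0, 6]].
An LDLᵀ factorisation of H has diagonal entries 42, 52/21, 24/13.
That gives 3 positive pivots.
H is positive definite, so the origin is a strict local minimum.

local minimum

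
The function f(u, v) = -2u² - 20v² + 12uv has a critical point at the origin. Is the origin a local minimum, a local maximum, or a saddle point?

The Hessian at the origin is H = [[-4, 12], [12, -40]].
det H = -4·-40 − (12)² = 16 > 0 and H[1,1] = -4 < 0, so H is negative definite.
Therefore the origin is a local maximum.

local maximum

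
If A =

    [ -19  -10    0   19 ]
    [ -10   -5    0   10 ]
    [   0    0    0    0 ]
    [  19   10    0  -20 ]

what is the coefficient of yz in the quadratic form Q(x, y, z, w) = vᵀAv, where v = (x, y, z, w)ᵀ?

0

The coefficient of yz is A[2,3] + A[3,2] = 2·0 = 0.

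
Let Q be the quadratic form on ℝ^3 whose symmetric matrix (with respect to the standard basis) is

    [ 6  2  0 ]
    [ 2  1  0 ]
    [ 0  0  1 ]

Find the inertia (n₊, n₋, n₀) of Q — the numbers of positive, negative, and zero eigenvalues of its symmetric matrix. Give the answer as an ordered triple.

Symmetric row and column elimination reduces A to a congruent diagonal form with pivots 6, 1/3, 1.
That gives 3 positive pivots.

(3, 0, 0)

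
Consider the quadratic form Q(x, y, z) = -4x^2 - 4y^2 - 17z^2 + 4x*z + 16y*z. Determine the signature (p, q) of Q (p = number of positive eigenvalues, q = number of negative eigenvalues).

The symmetric matrix is A = [[-4, 0, 2], [0, -4, 8], [2, 8, -17]].
Congruent diagonalization of A (simultaneous row and column reduction) yields pivots -4, -4, 0.
So there are 2 negative, 1 zero pivots.

(0, 2)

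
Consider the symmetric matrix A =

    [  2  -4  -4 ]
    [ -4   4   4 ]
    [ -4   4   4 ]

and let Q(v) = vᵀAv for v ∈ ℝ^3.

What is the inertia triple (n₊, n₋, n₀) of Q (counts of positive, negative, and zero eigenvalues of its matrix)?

Congruent diagonalization of A (simultaneous row and column reduction) yields pivots 2, -4, 0.
That gives 1 positive, 1 negative, 1 zero pivots.

(1, 1, 1)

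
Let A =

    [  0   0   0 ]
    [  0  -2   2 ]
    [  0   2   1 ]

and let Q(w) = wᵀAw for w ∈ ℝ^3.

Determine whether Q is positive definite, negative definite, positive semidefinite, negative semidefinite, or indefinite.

Congruent diagonalization of A (simultaneous row and column reduction) yields pivots 0, -2, 3.
That gives 1 positive, 1 negative, 1 zero pivots.
Hence Q is indefinite.

indefinite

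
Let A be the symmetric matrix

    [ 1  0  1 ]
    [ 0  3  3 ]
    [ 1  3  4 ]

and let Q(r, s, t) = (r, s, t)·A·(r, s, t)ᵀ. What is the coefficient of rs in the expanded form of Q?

The coefficient of rs is A[1,2] + A[2,1] = 2·0 = 0.

0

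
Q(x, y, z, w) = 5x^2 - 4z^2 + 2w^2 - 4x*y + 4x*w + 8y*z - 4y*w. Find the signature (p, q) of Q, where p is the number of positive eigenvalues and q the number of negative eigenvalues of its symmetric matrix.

The symmetric matrix is A = [[5, -2, 0, 2], [-2, 0, 4, -2], [0, 4, -4, 0], [2, -2, 0, 2]].
Congruent diagonalization of A (simultaneous row and column reduction) yields pivots 5, -4/5, 16, 3/4.
So there are 3 positive, 1 negative pivots.

(3, 1)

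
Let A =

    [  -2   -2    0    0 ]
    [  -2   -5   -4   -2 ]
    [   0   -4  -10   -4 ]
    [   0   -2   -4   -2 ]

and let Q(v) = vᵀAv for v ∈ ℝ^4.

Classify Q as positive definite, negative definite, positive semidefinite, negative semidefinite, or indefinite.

An LDLᵀ factorisation of A has diagonal entries -2, -3, -14/3, -2/7.
So there are 4 negative pivots.
Hence Q is negative definite.

negative definite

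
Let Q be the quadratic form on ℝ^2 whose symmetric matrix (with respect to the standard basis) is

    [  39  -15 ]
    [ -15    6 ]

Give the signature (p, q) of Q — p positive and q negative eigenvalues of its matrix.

Row-reducing A symmetrically gives the diagonal entries 39, 3/13.
That gives 2 positive pivots.

(2, 0)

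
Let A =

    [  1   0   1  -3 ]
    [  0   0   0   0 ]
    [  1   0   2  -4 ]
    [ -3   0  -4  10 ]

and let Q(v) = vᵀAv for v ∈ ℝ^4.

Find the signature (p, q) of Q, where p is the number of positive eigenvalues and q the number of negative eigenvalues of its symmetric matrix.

(2, 0)

Symmetric row and column elimination reduces A to a congruent diagonal form with pivots 1, 0, 1, 0.
Counting signs: 2 positive, 2 zero.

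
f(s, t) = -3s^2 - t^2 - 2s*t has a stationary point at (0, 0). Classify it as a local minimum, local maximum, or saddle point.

The Hessian at the origin is H = [[-6, -2], [-2, -2]].
det H = -6·-2 − (-2)² = 8 > 0 and H[1,1] = -6 < 0, so H is negative definite.
Therefore the origin is a local maximum.

local maximum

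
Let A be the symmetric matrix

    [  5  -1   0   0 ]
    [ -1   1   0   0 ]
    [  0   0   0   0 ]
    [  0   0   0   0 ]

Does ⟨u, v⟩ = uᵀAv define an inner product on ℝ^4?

Row-reducing A symmetrically gives the diagonal entries 5, 4/5, 0, 0.
That gives 2 positive, 2 zero pivots.
Hence Q is positive semidefinite.
⟨·,·⟩ is an inner product exactly when A is positive definite.

no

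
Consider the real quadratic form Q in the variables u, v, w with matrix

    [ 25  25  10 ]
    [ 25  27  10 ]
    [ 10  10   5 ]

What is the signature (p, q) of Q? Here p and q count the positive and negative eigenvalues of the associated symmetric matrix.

Applying the same elementary operations to the rows and columns of A produces a congruent diagonal matrix with entries 25, 2, 1.
Counting signs: 3 positive.

(3, 0)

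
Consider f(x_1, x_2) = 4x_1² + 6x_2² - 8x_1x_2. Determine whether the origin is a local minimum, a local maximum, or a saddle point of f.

The Hessian at the origin is H = [[8, -8], [-8, 12]].
det H = 8·12 − (-8)² = 32 > 0 and H[1,1] = 8 > 0, so H is positive definite.
Therefore the origin is a local minimum.

local minimum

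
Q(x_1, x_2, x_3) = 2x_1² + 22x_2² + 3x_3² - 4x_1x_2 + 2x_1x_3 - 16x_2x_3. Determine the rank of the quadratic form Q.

The associated matrix is A = [[2, -2, 1], [-2, 22, -8], [1, -8, 3]].
Row-reducing A symmetrically gives the diagonal entries 2, 20, 1/20.
So there are 3 positive pivots.
The rank is the number of nonzero pivots: 3.

3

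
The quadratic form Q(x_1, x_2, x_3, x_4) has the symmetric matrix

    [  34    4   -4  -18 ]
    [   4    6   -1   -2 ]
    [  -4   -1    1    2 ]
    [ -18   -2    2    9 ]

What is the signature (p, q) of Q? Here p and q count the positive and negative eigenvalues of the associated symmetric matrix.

(3, 1)

Applying the same elementary operations to the rows and columns of A produces a congruent diagonal matrix with entries 34, 94/17, 45/94, -5/9.
So there are 3 positive, 1 negative pivots.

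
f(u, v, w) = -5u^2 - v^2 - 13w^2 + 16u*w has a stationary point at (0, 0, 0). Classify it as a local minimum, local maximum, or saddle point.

The Hessian at the origin is H = [[-10, 0, 16], [0, -2, 0], [16, 0, -26]].
Congruent diagonalization of H (simultaneous row and column reduction) yields pivots -10, -2, -2/5.
That gives 3 negative pivots.
H is negative definite, so the origin is a strict local maximum.

local maximum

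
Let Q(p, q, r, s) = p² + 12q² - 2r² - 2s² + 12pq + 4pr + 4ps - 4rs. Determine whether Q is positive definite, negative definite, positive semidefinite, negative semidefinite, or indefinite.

Write A = [[1, 6, 2, 2], [6, 12, 0, 0], [2, 0, -2, -2], [2, 0, -2, -2]].
Congruent diagonalization of A (simultaneous row and column reduction) yields pivots 1, -24, 0, 0.
Counting signs: 1 positive, 1 negative, 2 zero.
Hence Q is indefinite.

indefinite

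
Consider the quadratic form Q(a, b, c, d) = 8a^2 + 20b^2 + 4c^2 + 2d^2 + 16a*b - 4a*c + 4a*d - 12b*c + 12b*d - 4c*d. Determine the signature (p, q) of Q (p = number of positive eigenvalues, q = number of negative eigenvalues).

The associated matrix is A = [[8, 8, -2, 2], [8, 20, -6, 6], [-2, -6, 4, -2], [2, 6, -2, 2]].
Row-reducing A symmetrically gives the diagonal entries 8, 12, 13/6, 2/13.
That gives 4 positive pivots.

(4, 0)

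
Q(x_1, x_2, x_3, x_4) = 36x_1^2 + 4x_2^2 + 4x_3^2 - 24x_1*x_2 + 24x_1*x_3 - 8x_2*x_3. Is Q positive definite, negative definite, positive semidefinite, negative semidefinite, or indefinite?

positive semidefinite

Write A = [[36, -12, 12, 0], [-12, 4, -4, 0], [12, -4, 4, 0], [0, 0, 0, 0]].
Applying the same elementary operations to the rows and columns of A produces a congruent diagonal matrix with entries 36, 0, 0, 0.
Counting signs: 1 positive, 3 zero.
Hence Q is positive semidefinite.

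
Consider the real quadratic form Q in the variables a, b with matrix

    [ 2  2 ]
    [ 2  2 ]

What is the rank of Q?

1

Row-reducing A symmetrically gives the diagonal entries 2, 0.
Counting signs: 1 positive, 1 zero.
The rank is the number of nonzero pivots: 1.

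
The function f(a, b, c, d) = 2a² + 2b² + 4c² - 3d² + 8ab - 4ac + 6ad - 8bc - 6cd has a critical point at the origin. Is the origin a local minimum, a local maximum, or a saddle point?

saddle point

The Hessian at the origin is H = [[4, 8, -4, 6], [8, 4, -8, 0], [-4, -8, 8, -6], [6, 0, -6, -6]].
Applying the same elementary operations to the rows and columns of H produces a congruent diagonal matrix with entries 4, -12, 4, -3.
Counting signs: 2 positive, 2 negative.
H is indefinite, so the origin is a saddle point.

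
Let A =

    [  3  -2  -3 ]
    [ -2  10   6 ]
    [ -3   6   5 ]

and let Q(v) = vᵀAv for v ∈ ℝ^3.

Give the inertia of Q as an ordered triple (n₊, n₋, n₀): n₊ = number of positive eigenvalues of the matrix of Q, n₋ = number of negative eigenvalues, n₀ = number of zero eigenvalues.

Congruent diagonalization of A (simultaneous row and column reduction) yields pivots 3, 26/3, 2/13.
Counting signs: 3 positive.

(3, 0, 0)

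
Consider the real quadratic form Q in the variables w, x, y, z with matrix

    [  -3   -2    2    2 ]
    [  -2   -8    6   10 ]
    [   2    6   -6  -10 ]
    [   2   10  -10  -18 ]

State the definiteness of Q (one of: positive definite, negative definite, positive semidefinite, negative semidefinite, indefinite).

negative definite

Congruent diagonalization of A (simultaneous row and column reduction) yields pivots -3, -20/3, -7/5, -4/7.
Counting signs: 4 negative.
Hence Q is negative definite.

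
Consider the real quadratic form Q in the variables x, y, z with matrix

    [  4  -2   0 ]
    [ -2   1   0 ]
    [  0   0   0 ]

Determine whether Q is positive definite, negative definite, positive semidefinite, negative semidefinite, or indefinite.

Symmetric row and column elimination reduces A to a congruent diagonal form with pivots 4, 0, 0.
That gives 1 positive, 2 zero pivots.
Hence Q is positive semidefinite.

positive semidefinite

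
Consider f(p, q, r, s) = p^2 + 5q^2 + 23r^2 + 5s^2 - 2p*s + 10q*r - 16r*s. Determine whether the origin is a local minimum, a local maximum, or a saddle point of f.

The Hessian at the origin is H = [[2, 0, 0, -2], [0, 10, 10, 0], [0, 10, 46, -16], [-2, 0, -16, 10]].
Row-reducing H symmetrically gives the diagonal entries 2, 10, 36, 8/9.
That gives 4 positive pivots.
H is positive definite, so the origin is a strict local minimum.

local minimum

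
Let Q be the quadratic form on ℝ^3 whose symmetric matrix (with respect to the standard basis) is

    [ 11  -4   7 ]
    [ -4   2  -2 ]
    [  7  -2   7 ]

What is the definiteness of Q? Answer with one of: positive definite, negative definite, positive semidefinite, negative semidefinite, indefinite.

Leading principal minors: Δ_1 = 11, Δ_2 = 6, Δ_3 = 12.
All leading principal minors are positive, so by Sylvester's criterion Q is positive definite.

positive definite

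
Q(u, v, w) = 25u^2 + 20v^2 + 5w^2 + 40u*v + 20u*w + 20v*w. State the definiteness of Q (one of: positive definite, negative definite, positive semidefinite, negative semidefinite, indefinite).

Write A = [[25, 20, 10], [20, 20, 10], [10, 10, 5]].
Row-reducing A symmetrically gives the diagonal entries 25, 4, 0.
So there are 2 positive, 1 zero pivots.
Hence Q is positive semidefinite.

positive semidefinite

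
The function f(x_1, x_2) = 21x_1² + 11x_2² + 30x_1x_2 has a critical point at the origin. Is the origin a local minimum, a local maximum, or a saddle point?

The Hessian at the origin is H = [[42, 30], [30, 22]].
det H = 42·22 − (30)² = 24 > 0 and H[1,1] = 42 > 0, so H is positive definite.
Therefore the origin is a local minimum.

local minimum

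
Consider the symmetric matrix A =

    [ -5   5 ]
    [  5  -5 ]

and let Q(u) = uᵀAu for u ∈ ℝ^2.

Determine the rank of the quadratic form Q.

1

Row-reducing A symmetrically gives the diagonal entries -5, 0.
That gives 1 negative, 1 zero pivots.
The rank is the number of nonzero pivots: 1.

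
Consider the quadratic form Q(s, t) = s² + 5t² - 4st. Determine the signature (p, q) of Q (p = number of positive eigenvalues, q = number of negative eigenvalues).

(2, 0)

Write A = [[1, -2], [-2, 5]].
Applying the same elementary operations to the rows and columns of A produces a congruent diagonal matrix with entries 1, 1.
That gives 2 positive pivots.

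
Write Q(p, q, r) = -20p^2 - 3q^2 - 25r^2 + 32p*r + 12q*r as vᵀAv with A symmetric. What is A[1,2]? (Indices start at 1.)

0

The coefficient of p·q in Q is 0. For a symmetric A this equals A[1,2] + A[2,1] = 2·A[1,2].
So A[1,2] = 0/2 = 0.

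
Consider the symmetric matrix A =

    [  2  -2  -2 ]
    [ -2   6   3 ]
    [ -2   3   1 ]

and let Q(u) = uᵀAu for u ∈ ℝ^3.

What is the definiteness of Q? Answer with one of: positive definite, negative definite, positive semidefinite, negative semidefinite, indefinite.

An LDLᵀ factorisation of A has diagonal entries 2, 4, -5/4.
Counting signs: 2 positive, 1 negative.
Hence Q is indefinite.

indefinite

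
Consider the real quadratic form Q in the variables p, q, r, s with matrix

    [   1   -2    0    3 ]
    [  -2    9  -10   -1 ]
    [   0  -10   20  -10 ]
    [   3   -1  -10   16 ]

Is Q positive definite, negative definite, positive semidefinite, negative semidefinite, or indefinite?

Symmetric row and column elimination reduces A to a congruent diagonal form with pivots 1, 5, 0, 2.
Counting signs: 3 positive, 1 zero.
Hence Q is positive semidefinite.

positive semidefinite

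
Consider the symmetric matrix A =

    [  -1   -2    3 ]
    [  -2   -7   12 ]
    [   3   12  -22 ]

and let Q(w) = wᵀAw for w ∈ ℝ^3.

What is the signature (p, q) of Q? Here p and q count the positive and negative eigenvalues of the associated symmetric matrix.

(0, 3)

Congruent diagonalization of A (simultaneous row and column reduction) yields pivots -1, -3, -1.
So there are 3 negative pivots.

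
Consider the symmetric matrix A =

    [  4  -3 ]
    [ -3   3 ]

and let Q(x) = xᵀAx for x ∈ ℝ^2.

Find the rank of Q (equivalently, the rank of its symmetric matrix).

Applying the same elementary operations to the rows and columns of A produces a congruent diagonal matrix with entries 4, 3/4.
Counting signs: 2 positive.
The rank is the number of nonzero pivots: 2.

2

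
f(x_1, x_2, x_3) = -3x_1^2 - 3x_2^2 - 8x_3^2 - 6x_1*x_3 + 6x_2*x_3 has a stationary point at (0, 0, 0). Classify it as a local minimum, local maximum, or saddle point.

local maximum

The Hessian at the origin is H = [[-6, 0, -6], [0, -6, 6], [-6, 6, -16]].
Row-reducing H symmetrically gives the diagonal entries -6, -6, -4.
That gives 3 negative pivots.
H is negative definite, so the origin is a strict local maximum.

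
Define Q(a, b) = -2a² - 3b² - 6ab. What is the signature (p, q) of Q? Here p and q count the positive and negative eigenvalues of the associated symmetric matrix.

Write A = [[-2, -3], [-3, -3]].
An LDLᵀ factorisation of A has diagonal entries -2, 3/2.
So there are 1 positive, 1 negative pivots.

(1, 1)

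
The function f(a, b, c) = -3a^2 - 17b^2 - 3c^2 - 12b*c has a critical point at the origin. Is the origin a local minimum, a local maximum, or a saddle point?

local maximum

The Hessian at the origin is H = [[-6, 0, 0], [0, -34, -12], [0, -12, -6]].
An LDLᵀ factorisation of H has diagonal entries -6, -34, -30/17.
Counting signs: 3 negative.
H is negative definite, so the origin is a strict local maximum.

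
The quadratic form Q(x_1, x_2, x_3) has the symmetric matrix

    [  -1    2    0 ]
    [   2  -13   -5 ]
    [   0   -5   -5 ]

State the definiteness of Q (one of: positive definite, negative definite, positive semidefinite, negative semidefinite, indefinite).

negative definite

Row-reducing A symmetrically gives the diagonal entries -1, -9, -20/9.
Counting signs: 3 negative.
Hence Q is negative definite.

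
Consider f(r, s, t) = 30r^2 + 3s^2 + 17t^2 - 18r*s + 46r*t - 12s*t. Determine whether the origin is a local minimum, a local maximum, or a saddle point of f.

saddle point

The Hessian at the origin is H = [[60, -18, 46], [-18, 6, -12], [46, -12, 34]].
Row-reducing H symmetrically gives the diagonal entries 60, 3/5, -20/3.
So there are 2 positive, 1 negative pivots.
H is indefinite, so the origin is a saddle point.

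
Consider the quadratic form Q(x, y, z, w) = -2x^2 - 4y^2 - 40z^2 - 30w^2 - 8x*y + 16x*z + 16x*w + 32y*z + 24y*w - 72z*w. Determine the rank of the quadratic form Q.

The associated matrix is A = [[-2, -4, 8, 8], [-4, -4, 16, 12], [8, 16, -40, -36], [8, 12, -36, -30]].
Applying the same elementary operations to the rows and columns of A produces a congruent diagonal matrix with entries -2, 4, -8, 0.
So there are 1 positive, 2 negative, 1 zero pivots.
The rank is the number of nonzero pivots: 3.

3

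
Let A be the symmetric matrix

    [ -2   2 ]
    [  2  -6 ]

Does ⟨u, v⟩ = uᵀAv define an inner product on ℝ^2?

no

For the 2×2 matrix [[-2, 2], [2, -6]]: det = -2·-6 − (2)² = 8, trace = -8.
det > 0 so both eigenvalues share the sign of the trace; trace = -8 < 0 ⇒ both negative.
⟨·,·⟩ is an inner product exactly when A is positive definite.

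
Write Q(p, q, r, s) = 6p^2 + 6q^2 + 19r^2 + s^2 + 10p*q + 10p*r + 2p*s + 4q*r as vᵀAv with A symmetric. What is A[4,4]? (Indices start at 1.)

The coefficient of s^2 in Q is 1, and that is exactly A[4,4].

1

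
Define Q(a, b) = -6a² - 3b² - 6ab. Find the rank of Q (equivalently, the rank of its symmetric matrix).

2

Write A = [[-6, -3], [-3, -3]].
Applying the same elementary operations to the rows and columns of A produces a congruent diagonal matrix with entries -6, -3/2.
Counting signs: 2 negative.
The rank is the number of nonzero pivots: 2.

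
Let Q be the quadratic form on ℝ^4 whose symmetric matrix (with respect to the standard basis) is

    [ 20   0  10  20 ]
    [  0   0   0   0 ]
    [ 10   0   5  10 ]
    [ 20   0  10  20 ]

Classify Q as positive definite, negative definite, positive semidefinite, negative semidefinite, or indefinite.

Congruent diagonalization of A (simultaneous row and column reduction) yields pivots 20, 0, 0, 0.
Counting signs: 1 positive, 3 zero.
Hence Q is positive semidefinite.

positive semidefinite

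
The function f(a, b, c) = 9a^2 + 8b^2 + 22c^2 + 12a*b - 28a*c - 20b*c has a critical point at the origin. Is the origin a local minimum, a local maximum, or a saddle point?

local minimum

The Hessian at the origin is H = [[18, 12, -28], [12, 16, -20], [-28, -20, 44]].
Symmetric row and column elimination reduces H to a congruent diagonal form with pivots 18, 8, 2/9.
That gives 3 positive pivots.
H is positive definite, so the origin is a strict local minimum.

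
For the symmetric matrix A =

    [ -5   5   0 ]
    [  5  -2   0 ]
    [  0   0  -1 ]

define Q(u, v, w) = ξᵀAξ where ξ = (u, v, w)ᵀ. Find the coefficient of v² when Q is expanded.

-2

The coefficient of v² is the diagonal entry A[2,2] = -2.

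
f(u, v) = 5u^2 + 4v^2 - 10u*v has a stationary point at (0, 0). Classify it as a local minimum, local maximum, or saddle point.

The Hessian at the origin is H = [[10, -10], [-10, 8]].
det H = 10·8 − (-10)² = -20 < 0, so H is indefinite.
Therefore the origin is a saddle point.

saddle point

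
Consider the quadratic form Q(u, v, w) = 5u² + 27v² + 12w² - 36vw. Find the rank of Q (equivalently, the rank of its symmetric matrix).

2

The associated matrix is A = [[5, 0, 0], [0, 27, -18], [0, -18, 12]].
Congruent diagonalization of A (simultaneous row and column reduction) yields pivots 5, 27, 0.
Counting signs: 2 positive, 1 zero.
The rank is the number of nonzero pivots: 2.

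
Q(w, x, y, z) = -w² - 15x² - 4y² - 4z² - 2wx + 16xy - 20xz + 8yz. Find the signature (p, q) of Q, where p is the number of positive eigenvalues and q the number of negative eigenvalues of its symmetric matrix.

(1, 3)

The associated matrix is A = [[-1, -1, 0, 0], [-1, -15, 8, -10], [0, 8, -4, 4], [0, -10, 4, -4]].
Row-reducing A symmetrically gives the diagonal entries -1, -14, 4/7, -2.
So there are 1 positive, 3 negative pivots.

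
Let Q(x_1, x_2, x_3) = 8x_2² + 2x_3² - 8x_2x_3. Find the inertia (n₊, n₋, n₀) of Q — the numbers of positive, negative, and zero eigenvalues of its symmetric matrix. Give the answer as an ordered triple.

The symmetric matrix is A = [[0, 0, 0], [0, 8, -4], [0, -4, 2]].
Congruent diagonalization of A (simultaneous row and column reduction) yields pivots 0, 8, 0.
That gives 1 positive, 2 zero pivots.

(1, 0, 2)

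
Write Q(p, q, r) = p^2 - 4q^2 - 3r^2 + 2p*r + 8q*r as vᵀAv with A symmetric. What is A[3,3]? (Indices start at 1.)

The coefficient of r^2 in Q is -3, and that is exactly A[3,3].

-3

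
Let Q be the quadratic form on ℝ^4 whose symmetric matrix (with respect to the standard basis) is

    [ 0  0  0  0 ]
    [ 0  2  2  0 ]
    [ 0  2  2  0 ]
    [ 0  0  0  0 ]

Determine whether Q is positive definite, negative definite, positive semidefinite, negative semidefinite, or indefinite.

Applying the same elementary operations to the rows and columns of A produces a congruent diagonal matrix with entries 0, 2, 0, 0.
That gives 1 positive, 3 zero pivots.
Hence Q is positive semidefinite.

positive semidefinite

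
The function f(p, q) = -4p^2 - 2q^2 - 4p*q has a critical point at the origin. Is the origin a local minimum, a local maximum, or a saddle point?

The Hessian at the origin is H = [[-8, -4], [-4, -4]].
det H = -8·-4 − (-4)² = 16 > 0 and H[1,1] = -8 < 0, so H is negative definite.
Therefore the origin is a local maximum.

local maximum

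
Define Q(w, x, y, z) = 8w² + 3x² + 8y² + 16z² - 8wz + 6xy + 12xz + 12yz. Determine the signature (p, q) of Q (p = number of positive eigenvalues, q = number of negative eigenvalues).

(4, 0)

The associated matrix is A = [[8, 0, 0, -4], [0, 3, 3, 6], [0, 3, 8, 6], [-4, 6, 6, 16]].
Congruent diagonalization of A (simultaneous row and column reduction) yields pivots 8, 3, 5, 2.
Counting signs: 4 positive.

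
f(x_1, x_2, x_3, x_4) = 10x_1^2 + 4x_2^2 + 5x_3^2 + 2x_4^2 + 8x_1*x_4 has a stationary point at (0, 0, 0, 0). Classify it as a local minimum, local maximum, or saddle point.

local minimum

The Hessian at the origin is H = [[20, 0, 0, 8], [0, 8, 0, 0], [0, 0, 10, 0], [8, 0, 0, 4]].
Row-reducing H symmetrically gives the diagonal entries 20, 8, 10, 4/5.
Counting signs: 4 positive.
H is positive definite, so the origin is a strict local minimum.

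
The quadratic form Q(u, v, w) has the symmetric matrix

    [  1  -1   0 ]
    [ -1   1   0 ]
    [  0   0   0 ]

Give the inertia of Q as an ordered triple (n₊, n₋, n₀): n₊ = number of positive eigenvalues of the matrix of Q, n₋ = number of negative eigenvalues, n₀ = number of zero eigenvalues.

(1, 0, 2)

Congruent diagonalization of A (simultaneous row and column reduction) yields pivots 1, 0, 0.
That gives 1 positive, 2 zero pivots.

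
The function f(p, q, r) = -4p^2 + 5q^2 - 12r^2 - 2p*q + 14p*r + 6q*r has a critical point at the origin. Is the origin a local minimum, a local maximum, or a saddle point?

The Hessian at the origin is H = [[-8, -2, 14], [-2, 10, 6], [14, 6, -24]].
Congruent diagonalization of H (simultaneous row and column reduction) yields pivots -8, 21/2, -2/21.
So there are 1 positive, 2 negative pivots.
H is indefinite, so the origin is a saddle point.

saddle point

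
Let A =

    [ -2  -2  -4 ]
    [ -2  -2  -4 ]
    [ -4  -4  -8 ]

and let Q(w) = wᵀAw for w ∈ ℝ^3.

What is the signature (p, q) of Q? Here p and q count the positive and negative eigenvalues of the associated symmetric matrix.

Congruent diagonalization of A (simultaneous row and column reduction) yields pivots -2, 0, 0.
So there are 1 negative, 2 zero pivots.

(0, 1)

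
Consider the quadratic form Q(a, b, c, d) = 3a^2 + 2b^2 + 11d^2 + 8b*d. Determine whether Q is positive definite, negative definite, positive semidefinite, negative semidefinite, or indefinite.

positive semidefinite

Write A = [[3, 0, 0, 0], [0, 2, 0, 4], [0, 0, 0, 0], [0, 4, 0, 11]].
Applying the same elementary operations to the rows and columns of A produces a congruent diagonal matrix with entries 3, 2, 0, 3.
Counting signs: 3 positive, 1 zero.
Hence Q is positive semidefinite.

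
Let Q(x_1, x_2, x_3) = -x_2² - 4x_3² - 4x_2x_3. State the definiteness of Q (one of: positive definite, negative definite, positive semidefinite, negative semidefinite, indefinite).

negative semidefinite

Write A = [[0, 0, 0], [0, -1, -2], [0, -2, -4]].
Row-reducing A symmetrically gives the diagonal entries 0, -1, 0.
Counting signs: 1 negative, 2 zero.
Hence Q is negative semidefinite.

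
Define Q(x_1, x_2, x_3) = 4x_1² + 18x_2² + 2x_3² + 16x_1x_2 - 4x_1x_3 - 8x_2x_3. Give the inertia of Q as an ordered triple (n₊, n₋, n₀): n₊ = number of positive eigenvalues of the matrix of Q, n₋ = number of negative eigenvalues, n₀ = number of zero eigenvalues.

(3, 0, 0)

The associated matrix is A = [[4, 8, -2], [8, 18, -4], [-2, -4, 2]].
Applying the same elementary operations to the rows and columns of A produces a congruent diagonal matrix with entries 4, 2, 1.
So there are 3 positive pivots.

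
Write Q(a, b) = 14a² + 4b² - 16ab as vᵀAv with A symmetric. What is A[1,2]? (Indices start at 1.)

The coefficient of a·b in Q is -16. For a symmetric A this equals A[1,2] + A[2,1] = 2·A[1,2].
So A[1,2] = -16/2 = -8.

-8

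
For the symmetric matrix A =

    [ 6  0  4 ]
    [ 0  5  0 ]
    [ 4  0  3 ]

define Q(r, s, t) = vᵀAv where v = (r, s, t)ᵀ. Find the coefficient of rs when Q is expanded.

0

The coefficient of rs is A[1,2] + A[2,1] = 2·0 = 0.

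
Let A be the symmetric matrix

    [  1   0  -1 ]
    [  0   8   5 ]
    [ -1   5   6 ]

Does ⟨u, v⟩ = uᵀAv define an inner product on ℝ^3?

yes

Applying the same elementary operations to the rows and columns of A produces a congruent diagonal matrix with entries 1, 8, 15/8.
Counting signs: 3 positive.
Hence Q is positive definite.
⟨·,·⟩ is an inner product exactly when A is positive definite.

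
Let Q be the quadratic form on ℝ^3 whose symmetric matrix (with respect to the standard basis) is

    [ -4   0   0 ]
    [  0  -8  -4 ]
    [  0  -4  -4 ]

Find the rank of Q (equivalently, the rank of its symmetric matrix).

Applying the same elementary operations to the rows and columns of A produces a congruent diagonal matrix with entries -4, -8, -2.
So there are 3 negative pivots.
The rank is the number of nonzero pivots: 3.

3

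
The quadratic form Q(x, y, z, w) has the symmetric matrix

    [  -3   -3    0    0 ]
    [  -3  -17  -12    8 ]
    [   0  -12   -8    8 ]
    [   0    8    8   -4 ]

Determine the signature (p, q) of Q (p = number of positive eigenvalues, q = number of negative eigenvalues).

(1, 2)

Symmetric row and column elimination reduces A to a congruent diagonal form with pivots -3, -14, 16/7, 0.
Counting signs: 1 positive, 2 negative, 1 zero.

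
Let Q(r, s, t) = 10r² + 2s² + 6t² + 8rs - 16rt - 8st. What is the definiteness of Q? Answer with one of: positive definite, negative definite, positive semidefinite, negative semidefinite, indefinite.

indefinite

Write A = [[10, 4, -8], [4, 2, -4], [-8, -4, 6]].
Symmetric row and column elimination reduces A to a congruent diagonal form with pivots 10, 2/5, -2.
So there are 2 positive, 1 negative pivots.
Hence Q is indefinite.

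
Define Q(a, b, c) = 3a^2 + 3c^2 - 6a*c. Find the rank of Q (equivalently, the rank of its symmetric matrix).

The associated matrix is A = [[3, 0, -3], [0, 0, 0], [-3, 0, 3]].
Symmetric row and column elimination reduces A to a congruent diagonal form with pivots 3, 0, 0.
Counting signs: 1 positive, 2 zero.
The rank is the number of nonzero pivots: 1.

1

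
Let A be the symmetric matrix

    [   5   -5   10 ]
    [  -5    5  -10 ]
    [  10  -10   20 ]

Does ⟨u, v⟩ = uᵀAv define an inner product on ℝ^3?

Congruent diagonalization of A (simultaneous row and column reduction) yields pivots 5, 0, 0.
So there are 1 positive, 2 zero pivots.
Hence Q is positive semidefinite.
⟨·,·⟩ is an inner product exactly when A is positive definite.

no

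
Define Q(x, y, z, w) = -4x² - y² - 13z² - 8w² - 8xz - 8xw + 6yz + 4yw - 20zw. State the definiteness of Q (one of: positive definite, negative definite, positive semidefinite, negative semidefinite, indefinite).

negative semidefinite

Write A = [[-4, 0, -4, -4], [0, -1, 3, 2], [-4, 3, -13, -10], [-4, 2, -10, -8]].
Congruent diagonalization of A (simultaneous row and column reduction) yields pivots -4, -1, 0, 0.
So there are 2 negative, 2 zero pivots.
Hence Q is negative semidefinite.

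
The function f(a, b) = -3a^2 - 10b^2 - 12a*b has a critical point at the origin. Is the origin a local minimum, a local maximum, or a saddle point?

The Hessian at the origin is H = [[-6, -12], [-12, -20]].
det H = -6·-20 − (-12)² = -24 < 0, so H is indefinite.
Therefore the origin is a saddle point.

saddle point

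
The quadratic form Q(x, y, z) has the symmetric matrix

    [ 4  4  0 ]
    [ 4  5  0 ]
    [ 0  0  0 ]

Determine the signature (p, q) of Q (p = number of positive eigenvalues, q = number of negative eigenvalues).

Applying the same elementary operations to the rows and columns of A produces a congruent diagonal matrix with entries 4, 1, 0.
Counting signs: 2 positive, 1 zero.

(2, 0)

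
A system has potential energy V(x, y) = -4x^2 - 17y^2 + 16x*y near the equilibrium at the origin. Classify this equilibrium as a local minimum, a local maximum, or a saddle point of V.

local maximum

The Hessian at the origin is H = [[-8, 16], [16, -34]].
det H = -8·-34 − (16)² = 16 > 0 and H[1,1] = -8 < 0, so H is negative definite.
Therefore the origin is a local maximum.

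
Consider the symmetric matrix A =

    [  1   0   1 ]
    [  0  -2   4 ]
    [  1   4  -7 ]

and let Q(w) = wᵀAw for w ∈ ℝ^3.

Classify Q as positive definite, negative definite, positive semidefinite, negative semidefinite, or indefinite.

Symmetric row and column elimination reduces A to a congruent diagonal form with pivots 1, -2, 0.
That gives 1 positive, 1 negative, 1 zero pivots.
Hence Q is indefinite.

indefinite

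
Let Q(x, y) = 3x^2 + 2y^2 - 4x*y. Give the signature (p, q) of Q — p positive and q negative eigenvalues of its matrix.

(2, 0)

The symmetric matrix is A = [[3, -2], [-2, 2]].
Congruent diagonalization of A (simultaneous row and column reduction) yields pivots 3, 2/3.
So there are 2 positive pivots.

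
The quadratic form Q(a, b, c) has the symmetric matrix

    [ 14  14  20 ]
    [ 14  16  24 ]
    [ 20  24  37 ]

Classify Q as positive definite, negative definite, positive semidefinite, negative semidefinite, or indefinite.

positive definite

Applying the same elementary operations to the rows and columns of A produces a congruent diagonal matrix with entries 14, 2, 3/7.
That gives 3 positive pivots.
Hence Q is positive definite.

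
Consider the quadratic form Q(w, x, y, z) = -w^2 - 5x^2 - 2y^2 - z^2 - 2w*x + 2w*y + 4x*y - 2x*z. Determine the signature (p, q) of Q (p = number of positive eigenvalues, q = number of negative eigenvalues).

(0, 4)

The associated matrix is A = [[-1, -1, 1, 0], [-1, -5, 2, -1], [1, 2, -2, 0], [0, -1, 0, -1]].
Applying the same elementary operations to the rows and columns of A produces a congruent diagonal matrix with entries -1, -4, -3/4, -2/3.
Counting signs: 4 negative.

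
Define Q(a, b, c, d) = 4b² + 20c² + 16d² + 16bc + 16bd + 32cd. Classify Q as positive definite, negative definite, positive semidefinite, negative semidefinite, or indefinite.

positive semidefinite

The symmetric matrix is A = [[0, 0, 0, 0], [0, 4, 8, 8], [0, 8, 20, 16], [0, 8, 16, 16]].
Row-reducing A symmetrically gives the diagonal entries 0, 4, 4, 0.
Counting signs: 2 positive, 2 zero.
Hence Q is positive semidefinite.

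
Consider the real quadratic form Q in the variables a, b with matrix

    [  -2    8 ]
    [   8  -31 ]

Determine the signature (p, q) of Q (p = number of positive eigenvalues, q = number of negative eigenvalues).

(1, 1)

Row-reducing A symmetrically gives the diagonal entries -2, 1.
That gives 1 positive, 1 negative pivots.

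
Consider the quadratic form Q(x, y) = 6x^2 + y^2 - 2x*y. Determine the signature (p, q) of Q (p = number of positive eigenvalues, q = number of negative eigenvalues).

The symmetric matrix is A = [[6, -1], [-1, 1]].
Applying the same elementary operations to the rows and columns of A produces a congruent diagonal matrix with entries 6, 5/6.
So there are 2 positive pivots.

(2, 0)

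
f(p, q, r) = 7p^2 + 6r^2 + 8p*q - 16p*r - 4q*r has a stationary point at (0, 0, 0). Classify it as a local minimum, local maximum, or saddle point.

saddle point

The Hessian at the origin is H = [[14, 8, -16], [8, 0, -4], [-16, -4, 12]].
Applying the same elementary operations to the rows and columns of H produces a congruent diagonal matrix with entries 14, -32/7, -1/2.
Counting signs: 1 positive, 2 negative.
H is indefinite, so the origin is a saddle point.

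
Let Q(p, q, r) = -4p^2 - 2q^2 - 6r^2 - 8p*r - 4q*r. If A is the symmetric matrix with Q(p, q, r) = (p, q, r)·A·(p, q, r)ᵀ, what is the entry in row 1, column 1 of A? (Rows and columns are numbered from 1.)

-4

The coefficient of p^2 in Q is -4, and that is exactly A[1,1].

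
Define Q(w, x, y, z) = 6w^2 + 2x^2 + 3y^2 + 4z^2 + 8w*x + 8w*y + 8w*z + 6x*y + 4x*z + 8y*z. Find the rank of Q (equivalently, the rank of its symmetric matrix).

3

The associated matrix is A = [[6, 4, 4, 4], [4, 2, 3, 2], [4, 3, 3, 4], [4, 2, 4, 4]].
Congruent diagonalization of A (simultaneous row and column reduction) yields pivots 6, -2/3, 1/2, 0.
Counting signs: 2 positive, 1 negative, 1 zero.
The rank is the number of nonzero pivots: 3.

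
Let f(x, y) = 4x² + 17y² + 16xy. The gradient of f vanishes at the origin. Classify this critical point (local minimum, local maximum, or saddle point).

The Hessian at the origin is H = [[8, 16], [16, 34]].
det H = 8·34 − (16)² = 16 > 0 and H[1,1] = 8 > 0, so H is positive definite.
Therefore the origin is a local minimum.

local minimum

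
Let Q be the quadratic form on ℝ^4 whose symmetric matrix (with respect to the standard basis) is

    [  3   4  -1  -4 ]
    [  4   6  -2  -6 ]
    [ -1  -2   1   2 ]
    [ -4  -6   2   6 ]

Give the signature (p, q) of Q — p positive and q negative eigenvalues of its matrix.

(2, 0)

Applying the same elementary operations to the rows and columns of A produces a congruent diagonal matrix with entries 3, 2/3, 0, 0.
That gives 2 positive, 2 zero pivots.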